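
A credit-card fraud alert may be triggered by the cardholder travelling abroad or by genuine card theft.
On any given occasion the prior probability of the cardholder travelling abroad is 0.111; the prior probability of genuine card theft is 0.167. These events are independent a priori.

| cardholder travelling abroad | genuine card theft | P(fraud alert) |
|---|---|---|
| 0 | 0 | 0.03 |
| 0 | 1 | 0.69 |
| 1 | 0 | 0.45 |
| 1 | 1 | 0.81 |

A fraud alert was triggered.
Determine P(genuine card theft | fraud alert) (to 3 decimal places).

P(fraud alert) = 0.03*0.889*0.833 + 0.69*0.889*0.167 + 0.45*0.111*0.833 + 0.81*0.111*0.167 = 0.022216 + 0.102439 + 0.041608 + 0.015015 = 0.181278
The genuine card theft-present share is 0.102439 + 0.015015 = 0.117454.
So P(genuine card theft | fraud alert) = 0.117454/0.181278 ≈ 0.648.

P(genuine card theft | fraud alert) ≈ 0.648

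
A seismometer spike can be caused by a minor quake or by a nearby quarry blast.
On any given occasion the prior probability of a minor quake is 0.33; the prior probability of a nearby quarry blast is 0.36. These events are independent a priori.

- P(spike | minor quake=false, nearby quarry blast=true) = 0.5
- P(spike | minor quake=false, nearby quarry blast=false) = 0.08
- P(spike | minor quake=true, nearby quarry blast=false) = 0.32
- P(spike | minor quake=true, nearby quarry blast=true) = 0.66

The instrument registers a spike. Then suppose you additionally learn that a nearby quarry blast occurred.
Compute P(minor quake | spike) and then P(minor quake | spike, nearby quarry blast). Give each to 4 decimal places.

Weight on minor quake=true, given the evidence: 0.067584 + 0.078408 = 0.145992
Normalizer over all consistent configurations: 0.08*0.67*0.64 + 0.5*0.67*0.36 + 0.32*0.33*0.64 + 0.66*0.33*0.36 = 0.300896
P(minor quake | spike) = 0.145992/0.300896 ≈ 0.4852

Now condition on the additional information:
P(spike | nearby quarry blast) = 0.5*0.67 + 0.66*0.33 = 0.335000 + 0.217800 = 0.552800
Of this, 0.217800 comes from 0.66*0.33 (the minor quake=true cases).
P(minor quake | spike, nearby quarry blast) = 0.217800 / 0.552800 ≈ 0.3940
The drop from 0.4852 to 0.3940 is the explaining-away (discounting) effect.

P(minor quake | spike) ≈ 0.4852; P(minor quake | spike, nearby quarry blast) ≈ 0.3940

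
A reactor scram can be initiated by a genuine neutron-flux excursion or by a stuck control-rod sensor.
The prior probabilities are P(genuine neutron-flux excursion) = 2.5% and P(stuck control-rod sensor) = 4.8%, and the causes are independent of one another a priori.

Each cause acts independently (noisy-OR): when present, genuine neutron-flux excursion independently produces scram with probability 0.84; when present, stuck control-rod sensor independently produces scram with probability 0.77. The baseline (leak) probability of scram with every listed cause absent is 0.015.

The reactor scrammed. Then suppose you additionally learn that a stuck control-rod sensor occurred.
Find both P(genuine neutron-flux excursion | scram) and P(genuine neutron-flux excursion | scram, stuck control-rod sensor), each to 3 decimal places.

P(genuine neutron-flux excursion | scram) ≈ 0.297; P(genuine neutron-flux excursion | scram, stuck control-rod sensor) ≈ 0.031

Under noisy-OR, P(scram | causes) = 1 − (1−0.015)·∏(1−qᵢ) over the active causes.
Enumerate the 4 (genuine neutron-flux excursion, stuck control-rod sensor) configurations and weight by the priors:
  P(scram) = 0.015*0.975*0.952 + 0.77345*0.975*0.048 + 0.8424*0.025*0.952 + 0.963752*0.025*0.048
        = 0.013923 + 0.036197 + 0.020049 + 0.001157 = 0.071326
The terms with genuine neutron-flux excursion present sum to 0.021206, so
  P(genuine neutron-flux excursion | scram) = 0.021206 / 0.071326 ≈ 0.297

Now condition on the additional information:
Enumerate both values of genuine neutron-flux excursion and weight by the priors:
  P(scram | stuck control-rod sensor) = 0.77345*0.975 + 0.963752*0.025
        = 0.754114 + 0.024094 = 0.778208
Keeping only the genuine neutron-flux excursion-present terms gives 0.024094, so
  P(genuine neutron-flux excursion | scram, stuck control-rod sensor) = 0.024094 / 0.778208 ≈ 0.031
The drop from 0.297 to 0.031 is the explaining-away (discounting) effect.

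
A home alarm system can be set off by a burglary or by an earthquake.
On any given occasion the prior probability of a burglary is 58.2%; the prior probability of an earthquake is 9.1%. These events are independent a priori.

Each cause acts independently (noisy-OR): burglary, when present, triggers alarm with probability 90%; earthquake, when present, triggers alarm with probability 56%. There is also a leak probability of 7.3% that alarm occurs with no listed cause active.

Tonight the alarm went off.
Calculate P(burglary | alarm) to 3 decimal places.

Under noisy-OR, P(alarm | causes) = 1 − (1−0.073)·∏(1−qᵢ) over the active causes.
For the numerator, keep only burglary=true terms: 0.479996 + 0.050802 = 0.530798
Normalizer over all consistent configurations: 0.073*0.418*0.909 + 0.59212*0.418*0.091 + 0.9073*0.582*0.909 + 0.959212*0.582*0.091 = 0.581058
Posterior = 0.530798 / 0.581058 ≈ 0.914

P(burglary | alarm) ≈ 0.914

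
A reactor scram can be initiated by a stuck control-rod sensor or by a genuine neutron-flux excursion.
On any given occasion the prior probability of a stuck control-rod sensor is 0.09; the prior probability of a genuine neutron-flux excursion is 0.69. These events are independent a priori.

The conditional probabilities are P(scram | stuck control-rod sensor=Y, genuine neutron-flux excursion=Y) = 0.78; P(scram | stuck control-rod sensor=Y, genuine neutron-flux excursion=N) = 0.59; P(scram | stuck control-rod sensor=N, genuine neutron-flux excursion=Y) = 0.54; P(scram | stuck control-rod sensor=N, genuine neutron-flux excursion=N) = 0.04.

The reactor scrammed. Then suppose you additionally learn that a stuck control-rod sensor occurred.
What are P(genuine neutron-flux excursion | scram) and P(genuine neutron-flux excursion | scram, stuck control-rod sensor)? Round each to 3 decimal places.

P(scram) = 0.04*0.91*0.31 + 0.54*0.91*0.69 + 0.59*0.09*0.31 + 0.78*0.09*0.69 = 0.011284 + 0.339066 + 0.016461 + 0.048438 = 0.415249
Of this, 0.387504 comes from 0.339066 + 0.048438 (the genuine neutron-flux excursion=true cases).
P(genuine neutron-flux excursion | scram) = 0.387504 / 0.415249 ≈ 0.933

Now condition on the additional information:
By total probability over both values of genuine neutron-flux excursion:
  P(scram | stuck control-rod sensor) = 0.59·0.31 + 0.78·0.69
        = 0.182900 + 0.538200 = 0.721100
Keeping only the genuine neutron-flux excursion-present terms gives 0.538200, so
  P(genuine neutron-flux excursion | scram, stuck control-rod sensor) = 0.538200 / 0.721100 ≈ 0.746
The drop from 0.933 to 0.746 is the explaining-away (discounting) effect.

P(genuine neutron-flux excursion | scram) ≈ 0.933; P(genuine neutron-flux excursion | scram, stuck control-rod sensor) ≈ 0.746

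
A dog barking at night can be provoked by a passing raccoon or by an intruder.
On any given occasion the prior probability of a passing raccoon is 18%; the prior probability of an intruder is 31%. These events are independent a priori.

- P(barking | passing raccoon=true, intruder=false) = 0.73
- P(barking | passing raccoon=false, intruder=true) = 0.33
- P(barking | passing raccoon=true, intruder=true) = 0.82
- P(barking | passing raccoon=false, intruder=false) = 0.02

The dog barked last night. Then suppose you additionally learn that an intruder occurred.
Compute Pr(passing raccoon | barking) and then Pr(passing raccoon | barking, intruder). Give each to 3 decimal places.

P(barking) = 0.02×0.82×0.69 + 0.33×0.82×0.31 + 0.73×0.18×0.69 + 0.82×0.18×0.31 = 0.011316 + 0.083886 + 0.090666 + 0.045756 = 0.231624
Restricting to configurations with passing raccoon present: 0.090666 + 0.045756 = 0.136422.
Hence the posterior is 0.136422/0.231624 ≈ 0.589.

Now also conditioning on intruder=true:
P(barking | intruder) = 0.33*0.82 + 0.82*0.18 = 0.270600 + 0.147600 = 0.418200
The passing raccoon-present share is 0.82*0.18 = 0.147600.
Hence the posterior is 0.147600/0.418200 ≈ 0.353.

Pr(passing raccoon | barking) ≈ 0.589; Pr(passing raccoon | barking, intruder) ≈ 0.353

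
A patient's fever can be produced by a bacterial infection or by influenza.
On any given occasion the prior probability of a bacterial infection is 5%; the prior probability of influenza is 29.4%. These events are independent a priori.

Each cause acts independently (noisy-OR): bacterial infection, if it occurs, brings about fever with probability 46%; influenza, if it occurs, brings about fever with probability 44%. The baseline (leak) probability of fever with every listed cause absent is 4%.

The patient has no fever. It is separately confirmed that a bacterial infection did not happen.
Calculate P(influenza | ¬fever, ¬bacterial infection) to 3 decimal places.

Under noisy-OR, P(fever | causes) = 1 − (1−0.04)·∏(1−qᵢ) over the active causes.
P(¬fever | ¬bacterial infection) = 0.96*0.706 + 0.5376*0.294 = 0.677760 + 0.158054 = 0.835814
The influenza-present share is 0.5376*0.294 = 0.158054.
So P(influenza | ¬fever, ¬bacterial infection) = 0.158054/0.835814 ≈ 0.189.

P(influenza | ¬fever, ¬bacterial infection) ≈ 0.189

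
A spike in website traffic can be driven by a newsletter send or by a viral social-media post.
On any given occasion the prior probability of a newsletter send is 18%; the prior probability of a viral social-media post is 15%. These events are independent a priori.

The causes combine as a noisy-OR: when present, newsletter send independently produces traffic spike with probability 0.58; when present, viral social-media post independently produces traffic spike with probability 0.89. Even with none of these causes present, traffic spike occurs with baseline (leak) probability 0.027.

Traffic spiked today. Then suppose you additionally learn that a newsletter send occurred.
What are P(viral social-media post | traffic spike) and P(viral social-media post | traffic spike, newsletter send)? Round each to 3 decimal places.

P(viral social-media post | traffic spike) ≈ 0.554; P(viral social-media post | traffic spike, newsletter send) ≈ 0.222

Under noisy-OR, P(traffic spike | causes) = 1 − (1−0.027)·∏(1−qᵢ) over the active causes.
P(traffic spike) = 0.027*0.82*0.85 + 0.89297*0.82*0.15 + 0.59134*0.18*0.85 + 0.955047*0.18*0.15 = 0.018819 + 0.109835 + 0.090475 + 0.025786 = 0.244915
The viral social-media post-present share is 0.109835 + 0.025786 = 0.135621.
Hence the posterior is 0.135621/0.244915 ≈ 0.554.

Now condition on the additional information:
Enumerate both values of viral social-media post and weight by the priors:
  P(traffic spike | newsletter send) = 0.59134*0.85 + 0.955047*0.15
        = 0.502639 + 0.143257 = 0.645896
The terms with viral social-media post present sum to 0.143257, so
  P(viral social-media post | traffic spike, newsletter send) = 0.143257 / 0.645896 ≈ 0.222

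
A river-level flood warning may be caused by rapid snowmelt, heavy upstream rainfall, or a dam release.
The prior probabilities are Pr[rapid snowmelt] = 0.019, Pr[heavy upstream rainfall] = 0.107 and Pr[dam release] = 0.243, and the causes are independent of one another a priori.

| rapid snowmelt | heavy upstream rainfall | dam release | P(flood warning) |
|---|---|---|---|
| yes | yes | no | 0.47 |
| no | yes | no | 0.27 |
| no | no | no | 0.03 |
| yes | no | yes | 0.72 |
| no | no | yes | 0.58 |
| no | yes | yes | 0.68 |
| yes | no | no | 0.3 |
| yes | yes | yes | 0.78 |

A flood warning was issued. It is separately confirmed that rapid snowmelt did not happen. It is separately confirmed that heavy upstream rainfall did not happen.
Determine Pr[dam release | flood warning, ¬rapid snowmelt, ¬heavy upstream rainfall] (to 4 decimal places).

Pr[dam release | flood warning, ¬rapid snowmelt, ¬heavy upstream rainfall] ≈ 0.8612

For the numerator, keep only dam release=true terms: 0.58×0.243 = 0.140940
Denominator P(flood warning | ¬rapid snowmelt, ¬heavy upstream rainfall): 0.03×0.757 + 0.58×0.243 = 0.163650
P(dam release | flood warning, ¬rapid snowmelt, ¬heavy upstream rainfall) = 0.140940/0.163650 ≈ 0.8612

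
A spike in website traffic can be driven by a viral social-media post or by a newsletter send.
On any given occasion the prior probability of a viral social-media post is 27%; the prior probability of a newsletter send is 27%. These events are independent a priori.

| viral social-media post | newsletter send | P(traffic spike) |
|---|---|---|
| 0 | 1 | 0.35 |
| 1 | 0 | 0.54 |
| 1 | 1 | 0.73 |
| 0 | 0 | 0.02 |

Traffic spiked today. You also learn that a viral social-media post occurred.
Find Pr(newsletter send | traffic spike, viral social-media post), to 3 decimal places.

Pr(newsletter send | traffic spike, viral social-media post) ≈ 0.333

P(traffic spike | viral social-media post) = 0.54*0.73 + 0.73*0.27 = 0.394200 + 0.197100 = 0.591300
The newsletter send-present share is 0.73*0.27 = 0.197100.
So P(newsletter send | traffic spike, viral social-media post) = 0.197100/0.591300 ≈ 0.333.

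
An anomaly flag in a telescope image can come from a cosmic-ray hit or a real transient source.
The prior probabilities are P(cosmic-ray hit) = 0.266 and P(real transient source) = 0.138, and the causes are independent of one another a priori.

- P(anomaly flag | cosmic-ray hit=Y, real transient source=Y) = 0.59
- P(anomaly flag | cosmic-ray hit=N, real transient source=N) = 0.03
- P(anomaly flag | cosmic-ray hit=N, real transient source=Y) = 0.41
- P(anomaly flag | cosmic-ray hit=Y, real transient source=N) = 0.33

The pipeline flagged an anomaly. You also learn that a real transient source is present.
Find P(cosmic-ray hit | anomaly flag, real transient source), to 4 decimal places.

P(anomaly flag | real transient source) = 0.41*0.734 + 0.59*0.266 = 0.300940 + 0.156940 = 0.457880
Of this, 0.156940 comes from 0.59*0.266 (the cosmic-ray hit=true cases).
Hence the posterior is 0.156940/0.457880 ≈ 0.3428.

P(cosmic-ray hit | anomaly flag, real transient source) ≈ 0.3428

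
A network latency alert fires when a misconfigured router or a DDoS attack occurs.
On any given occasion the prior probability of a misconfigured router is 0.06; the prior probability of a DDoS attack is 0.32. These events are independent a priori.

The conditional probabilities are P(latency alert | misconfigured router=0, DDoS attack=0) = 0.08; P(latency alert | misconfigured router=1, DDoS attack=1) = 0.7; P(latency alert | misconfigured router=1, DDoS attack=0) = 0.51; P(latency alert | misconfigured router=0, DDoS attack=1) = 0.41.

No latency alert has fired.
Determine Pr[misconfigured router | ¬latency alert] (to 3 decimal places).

P(¬latency alert) = 0.92*0.94*0.68 + 0.59*0.94*0.32 + 0.49*0.06*0.68 + 0.3*0.06*0.32 = 0.588064 + 0.177472 + 0.019992 + 0.005760 = 0.791288
Restricting to configurations with misconfigured router present: 0.019992 + 0.005760 = 0.025752.
So P(misconfigured router | ¬latency alert) = 0.025752/0.791288 ≈ 0.033.

Pr[misconfigured router | ¬latency alert] ≈ 0.033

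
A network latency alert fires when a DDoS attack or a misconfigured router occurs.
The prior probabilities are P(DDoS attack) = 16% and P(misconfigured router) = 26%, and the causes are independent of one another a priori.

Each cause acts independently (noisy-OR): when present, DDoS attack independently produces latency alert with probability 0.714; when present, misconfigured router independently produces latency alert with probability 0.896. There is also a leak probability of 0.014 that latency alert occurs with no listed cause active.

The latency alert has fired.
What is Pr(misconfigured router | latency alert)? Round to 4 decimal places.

Under noisy-OR, P(latency alert | causes) = 1 − (1−0.014)·∏(1−qᵢ) over the active causes.
P(latency alert) = 0.014·0.84·0.74 + 0.897456·0.84·0.26 + 0.718004·0.16·0.74 + 0.970672·0.16·0.26 = 0.008702 + 0.196004 + 0.085012 + 0.040380 = 0.330098
The misconfigured router-present share is 0.196004 + 0.040380 = 0.236384.
Hence the posterior is 0.236384/0.330098 ≈ 0.7161.

Pr(misconfigured router | latency alert) ≈ 0.7161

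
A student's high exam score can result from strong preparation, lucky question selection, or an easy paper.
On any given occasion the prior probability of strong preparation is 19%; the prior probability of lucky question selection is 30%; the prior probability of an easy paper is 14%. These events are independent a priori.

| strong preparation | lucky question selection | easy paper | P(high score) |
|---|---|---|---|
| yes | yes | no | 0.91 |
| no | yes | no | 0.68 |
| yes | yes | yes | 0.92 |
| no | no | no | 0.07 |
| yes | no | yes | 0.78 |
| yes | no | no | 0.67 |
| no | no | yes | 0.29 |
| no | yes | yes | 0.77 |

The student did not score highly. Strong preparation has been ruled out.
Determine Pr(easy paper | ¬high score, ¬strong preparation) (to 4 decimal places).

P(¬high score | ¬strong preparation) = 0.93·0.7·0.86 + 0.71·0.7·0.14 + 0.32·0.3·0.86 + 0.23·0.3·0.14 = 0.559860 + 0.069580 + 0.082560 + 0.009660 = 0.721660
Of this, 0.079240 comes from 0.069580 + 0.009660 (the easy paper=true cases).
Hence the posterior is 0.079240/0.721660 ≈ 0.1098.

Pr(easy paper | ¬high score, ¬strong preparation) ≈ 0.1098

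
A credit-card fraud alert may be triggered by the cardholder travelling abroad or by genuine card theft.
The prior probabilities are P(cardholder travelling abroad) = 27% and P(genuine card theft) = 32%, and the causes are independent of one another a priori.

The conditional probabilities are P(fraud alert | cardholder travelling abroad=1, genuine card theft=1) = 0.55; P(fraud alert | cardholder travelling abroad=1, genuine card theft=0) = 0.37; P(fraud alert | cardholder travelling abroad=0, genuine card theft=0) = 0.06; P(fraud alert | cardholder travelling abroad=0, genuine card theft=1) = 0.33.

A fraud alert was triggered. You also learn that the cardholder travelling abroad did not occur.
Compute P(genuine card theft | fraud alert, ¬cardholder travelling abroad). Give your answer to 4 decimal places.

P(genuine card theft | fraud alert, ¬cardholder travelling abroad) ≈ 0.7213

P(fraud alert | ¬cardholder travelling abroad) = 0.06*0.68 + 0.33*0.32 = 0.040800 + 0.105600 = 0.146400
Of this, 0.105600 comes from 0.33*0.32 (the genuine card theft=true cases).
Hence the posterior is 0.105600/0.146400 ≈ 0.7213.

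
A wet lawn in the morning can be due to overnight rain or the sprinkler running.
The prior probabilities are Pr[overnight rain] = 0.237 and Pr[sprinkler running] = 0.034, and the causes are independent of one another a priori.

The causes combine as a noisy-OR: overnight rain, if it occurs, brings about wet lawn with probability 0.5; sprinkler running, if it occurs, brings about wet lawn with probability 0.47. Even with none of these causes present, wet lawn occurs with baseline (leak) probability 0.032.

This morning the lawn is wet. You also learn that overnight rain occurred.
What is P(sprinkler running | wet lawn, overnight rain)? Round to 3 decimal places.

Under noisy-OR, P(wet lawn | causes) = 1 − (1−0.032)·∏(1−qᵢ) over the active causes.
By total probability over both values of sprinkler running:
  P(wet lawn | overnight rain) = 0.516*0.966 + 0.74348*0.034
        = 0.498456 + 0.025278 = 0.523734
Keeping only the sprinkler running-present terms gives 0.025278, so
  P(sprinkler running | wet lawn, overnight rain) = 0.025278 / 0.523734 ≈ 0.048

P(sprinkler running | wet lawn, overnight rain) ≈ 0.048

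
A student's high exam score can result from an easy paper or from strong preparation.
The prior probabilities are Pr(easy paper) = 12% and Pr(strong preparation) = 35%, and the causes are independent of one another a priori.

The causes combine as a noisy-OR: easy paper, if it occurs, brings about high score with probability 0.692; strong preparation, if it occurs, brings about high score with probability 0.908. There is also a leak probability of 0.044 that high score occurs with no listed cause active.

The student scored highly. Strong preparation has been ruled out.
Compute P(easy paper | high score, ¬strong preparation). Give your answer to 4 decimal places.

Under noisy-OR, P(high score | causes) = 1 − (1−0.044)·∏(1−qᵢ) over the active causes.
P(high score | ¬strong preparation) = 0.044·0.88 + 0.705552·0.12 = 0.038720 + 0.084666 = 0.123386
Of this, 0.084666 comes from 0.705552·0.12 (the easy paper=true cases).
So P(easy paper | high score, ¬strong preparation) = 0.084666/0.123386 ≈ 0.6862.

P(easy paper | high score, ¬strong preparation) ≈ 0.6862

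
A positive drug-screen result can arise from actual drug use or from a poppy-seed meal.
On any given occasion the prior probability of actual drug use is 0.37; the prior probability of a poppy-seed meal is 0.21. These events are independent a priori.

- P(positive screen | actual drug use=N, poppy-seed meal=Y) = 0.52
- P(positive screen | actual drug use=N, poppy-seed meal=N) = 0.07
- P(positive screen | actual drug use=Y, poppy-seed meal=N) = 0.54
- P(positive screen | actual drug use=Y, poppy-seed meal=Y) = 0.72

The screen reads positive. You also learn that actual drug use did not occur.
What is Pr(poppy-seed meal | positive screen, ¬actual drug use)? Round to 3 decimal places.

Enumerate both values of poppy-seed meal and weight by the priors:
  P(positive screen | ¬actual drug use) = 0.07×0.79 + 0.52×0.21
        = 0.055300 + 0.109200 = 0.164500
Configurations with poppy-seed meal contribute 0.109200, so
  P(poppy-seed meal | positive screen, ¬actual drug use) = 0.109200 / 0.164500 ≈ 0.664

Pr(poppy-seed meal | positive screen, ¬actual drug use) ≈ 0.664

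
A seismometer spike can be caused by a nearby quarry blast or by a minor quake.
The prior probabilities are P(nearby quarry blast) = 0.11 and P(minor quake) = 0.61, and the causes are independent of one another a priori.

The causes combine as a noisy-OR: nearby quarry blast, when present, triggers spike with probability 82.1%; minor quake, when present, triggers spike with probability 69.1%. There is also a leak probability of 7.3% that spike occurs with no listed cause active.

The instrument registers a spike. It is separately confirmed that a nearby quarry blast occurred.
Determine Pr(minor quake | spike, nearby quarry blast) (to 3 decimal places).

Pr(minor quake | spike, nearby quarry blast) ≈ 0.640

Under noisy-OR, P(spike | causes) = 1 − (1−0.073)·∏(1−qᵢ) over the active causes.
For the numerator, keep only minor quake=true terms: 0.948727*0.61 = 0.578723
Normalizer over all consistent configurations: 0.834067*0.39 + 0.948727*0.61 = 0.904009
Posterior = 0.578723 / 0.904009 ≈ 0.640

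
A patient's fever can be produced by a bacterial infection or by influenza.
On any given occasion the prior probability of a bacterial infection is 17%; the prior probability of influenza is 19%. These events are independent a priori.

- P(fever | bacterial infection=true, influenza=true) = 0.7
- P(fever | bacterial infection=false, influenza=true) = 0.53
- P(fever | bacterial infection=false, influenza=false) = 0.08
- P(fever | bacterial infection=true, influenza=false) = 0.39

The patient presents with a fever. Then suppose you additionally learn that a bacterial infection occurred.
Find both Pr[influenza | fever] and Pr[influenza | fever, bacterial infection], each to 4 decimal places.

Pr[influenza | fever] ≈ 0.4970; Pr[influenza | fever, bacterial infection] ≈ 0.2963

P(fever) = 0.08*0.83*0.81 + 0.53*0.83*0.19 + 0.39*0.17*0.81 + 0.7*0.17*0.19 = 0.053784 + 0.083581 + 0.053703 + 0.022610 = 0.213678
The influenza-present share is 0.083581 + 0.022610 = 0.106191.
P(influenza | fever) = 0.106191 / 0.213678 ≈ 0.4970

With the extra evidence:
Numerator (weight on configurations with influenza): 0.7×0.19 = 0.133000
Normalizer over all consistent configurations: 0.39×0.81 + 0.7×0.19 = 0.448900
P(influenza | fever, bacterial infection) = 0.133000/0.448900 ≈ 0.2963
Conditioning on bacterial infection lowers the posterior on influenza: the classic explaining-away effect in a common-effect structure.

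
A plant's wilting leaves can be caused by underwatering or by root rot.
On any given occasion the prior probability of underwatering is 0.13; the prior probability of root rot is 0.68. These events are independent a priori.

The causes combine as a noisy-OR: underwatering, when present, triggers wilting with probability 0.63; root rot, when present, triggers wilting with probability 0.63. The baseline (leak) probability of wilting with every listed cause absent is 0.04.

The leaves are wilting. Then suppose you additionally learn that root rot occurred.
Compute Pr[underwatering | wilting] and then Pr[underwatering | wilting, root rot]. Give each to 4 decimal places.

Under noisy-OR, P(wilting | causes) = 1 − (1−0.04)·∏(1−qᵢ) over the active causes.
Enumerate the 4 (underwatering, root rot) configurations and weight by the priors:
  P(wilting) = 0.04*0.87*0.32 + 0.6448*0.87*0.68 + 0.6448*0.13*0.32 + 0.868576*0.13*0.68
        = 0.011136 + 0.381464 + 0.026824 + 0.076782 = 0.496206
Keeping only the underwatering-present terms gives 0.103606, so
  P(underwatering | wilting) = 0.103606 / 0.496206 ≈ 0.2088

Now condition on the additional information:
Numerator (weight on configurations with underwatering): 0.868576*0.13 = 0.112915
Denominator P(wilting | root rot): 0.6448*0.87 + 0.868576*0.13 = 0.673891
Posterior = 0.112915 / 0.673891 ≈ 0.1676
— root rot explains away the evidence for underwatering.

Pr[underwatering | wilting] ≈ 0.2088; Pr[underwatering | wilting, root rot] ≈ 0.1676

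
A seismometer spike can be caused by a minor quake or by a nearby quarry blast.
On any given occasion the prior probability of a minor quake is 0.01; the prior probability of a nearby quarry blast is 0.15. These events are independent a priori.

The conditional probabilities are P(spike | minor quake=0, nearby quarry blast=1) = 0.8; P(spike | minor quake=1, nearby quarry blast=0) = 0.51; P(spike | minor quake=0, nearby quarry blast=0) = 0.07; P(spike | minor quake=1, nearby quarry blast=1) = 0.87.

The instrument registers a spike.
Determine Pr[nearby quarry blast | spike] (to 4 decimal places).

Pr[nearby quarry blast | spike] ≈ 0.6551

P(spike) = 0.07×0.99×0.85 + 0.8×0.99×0.15 + 0.51×0.01×0.85 + 0.87×0.01×0.15 = 0.058905 + 0.118800 + 0.004335 + 0.001305 = 0.183345
Restricting to configurations with nearby quarry blast present: 0.118800 + 0.001305 = 0.120105.
P(nearby quarry blast | spike) = 0.120105 / 0.183345 ≈ 0.6551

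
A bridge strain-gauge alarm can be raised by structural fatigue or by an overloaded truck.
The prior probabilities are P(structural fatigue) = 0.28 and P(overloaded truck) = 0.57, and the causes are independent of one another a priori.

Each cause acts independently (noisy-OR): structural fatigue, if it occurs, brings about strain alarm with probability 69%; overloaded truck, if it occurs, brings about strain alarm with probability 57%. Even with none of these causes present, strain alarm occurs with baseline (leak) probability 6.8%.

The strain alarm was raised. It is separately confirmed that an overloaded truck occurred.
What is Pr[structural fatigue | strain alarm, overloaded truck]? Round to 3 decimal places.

Under noisy-OR, P(strain alarm | causes) = 1 − (1−0.068)·∏(1−qᵢ) over the active causes.
Enumerate both values of structural fatigue and weight by the priors:
  P(strain alarm | overloaded truck) = 0.59924×0.72 + 0.875764×0.28
        = 0.431453 + 0.245214 = 0.676667
The terms with structural fatigue present sum to 0.245214, so
  P(structural fatigue | strain alarm, overloaded truck) = 0.245214 / 0.676667 ≈ 0.362

Pr[structural fatigue | strain alarm, overloaded truck] ≈ 0.362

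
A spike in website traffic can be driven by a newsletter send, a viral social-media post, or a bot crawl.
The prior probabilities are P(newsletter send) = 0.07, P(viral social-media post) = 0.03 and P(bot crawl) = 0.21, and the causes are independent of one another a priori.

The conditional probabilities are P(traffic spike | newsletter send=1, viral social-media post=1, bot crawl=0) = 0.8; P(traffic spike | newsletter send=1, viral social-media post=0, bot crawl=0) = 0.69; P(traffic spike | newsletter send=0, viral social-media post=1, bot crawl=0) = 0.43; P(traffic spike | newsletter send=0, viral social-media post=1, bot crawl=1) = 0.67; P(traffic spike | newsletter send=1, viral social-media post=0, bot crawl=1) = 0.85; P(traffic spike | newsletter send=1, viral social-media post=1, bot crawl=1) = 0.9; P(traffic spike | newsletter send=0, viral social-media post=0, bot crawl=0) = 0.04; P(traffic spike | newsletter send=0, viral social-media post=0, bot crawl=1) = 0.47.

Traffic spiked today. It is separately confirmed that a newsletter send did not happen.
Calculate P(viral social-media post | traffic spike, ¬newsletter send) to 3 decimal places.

P(viral social-media post | traffic spike, ¬newsletter send) ≈ 0.102

P(traffic spike | ¬newsletter send) = 0.04*0.97*0.79 + 0.47*0.97*0.21 + 0.43*0.03*0.79 + 0.67*0.03*0.21 = 0.030652 + 0.095739 + 0.010191 + 0.004221 = 0.140803
The viral social-media post-present share is 0.010191 + 0.004221 = 0.014412.
So P(viral social-media post | traffic spike, ¬newsletter send) = 0.014412/0.140803 ≈ 0.102.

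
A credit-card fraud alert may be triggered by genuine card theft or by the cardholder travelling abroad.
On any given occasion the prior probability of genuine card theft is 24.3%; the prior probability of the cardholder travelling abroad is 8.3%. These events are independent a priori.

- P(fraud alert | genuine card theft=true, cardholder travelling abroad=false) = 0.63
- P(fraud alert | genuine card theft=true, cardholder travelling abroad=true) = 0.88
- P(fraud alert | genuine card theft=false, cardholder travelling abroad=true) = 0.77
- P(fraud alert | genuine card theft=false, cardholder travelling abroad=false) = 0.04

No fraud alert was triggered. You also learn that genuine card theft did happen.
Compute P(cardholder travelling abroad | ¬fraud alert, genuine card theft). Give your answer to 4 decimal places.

P(¬fraud alert | genuine card theft) = 0.37·0.917 + 0.12·0.083 = 0.339290 + 0.009960 = 0.349250
Of this, 0.009960 comes from 0.12·0.083 (the cardholder travelling abroad=true cases).
P(cardholder travelling abroad | ¬fraud alert, genuine card theft) = 0.009960 / 0.349250 ≈ 0.0285

P(cardholder travelling abroad | ¬fraud alert, genuine card theft) ≈ 0.0285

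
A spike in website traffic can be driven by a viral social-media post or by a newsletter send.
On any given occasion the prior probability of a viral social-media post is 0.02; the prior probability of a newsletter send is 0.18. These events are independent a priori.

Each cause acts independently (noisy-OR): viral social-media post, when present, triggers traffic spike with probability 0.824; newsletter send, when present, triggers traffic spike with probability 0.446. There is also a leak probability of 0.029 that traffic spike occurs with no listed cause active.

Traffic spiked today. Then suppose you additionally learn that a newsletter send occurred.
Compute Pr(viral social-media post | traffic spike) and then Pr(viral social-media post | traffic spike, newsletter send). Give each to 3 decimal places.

Under noisy-OR, P(traffic spike | causes) = 1 − (1−0.029)·∏(1−qᵢ) over the active causes.
By total probability over the 4 (viral social-media post, newsletter send) configurations:
  P(traffic spike) = 0.029*0.98*0.82 + 0.462066*0.98*0.18 + 0.829104*0.02*0.82 + 0.905324*0.02*0.18
        = 0.023304 + 0.081508 + 0.013597 + 0.003259 = 0.121668
Keeping only the viral social-media post-present terms gives 0.016856, so
  P(viral social-media post | traffic spike) = 0.016856 / 0.121668 ≈ 0.139

Now condition on the additional information:
Enumerate both values of viral social-media post and weight by the priors:
  P(traffic spike | newsletter send) = 0.462066·0.98 + 0.905324·0.02
        = 0.452825 + 0.018106 = 0.470931
Configurations with viral social-media post contribute 0.018106, so
  P(viral social-media post | traffic spike, newsletter send) = 0.018106 / 0.470931 ≈ 0.038
This is intercausal reasoning (explaining away): once newsletter send accounts for the traffic spike, viral social-media post becomes less likely.

Pr(viral social-media post | traffic spike) ≈ 0.139; Pr(viral social-media post | traffic spike, newsletter send) ≈ 0.038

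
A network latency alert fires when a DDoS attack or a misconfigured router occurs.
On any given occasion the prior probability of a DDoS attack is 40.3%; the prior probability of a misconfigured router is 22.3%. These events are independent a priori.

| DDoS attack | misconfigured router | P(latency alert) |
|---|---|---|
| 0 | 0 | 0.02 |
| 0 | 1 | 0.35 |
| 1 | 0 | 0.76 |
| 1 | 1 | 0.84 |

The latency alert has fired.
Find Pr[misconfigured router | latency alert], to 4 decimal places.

By total probability over the 4 (DDoS attack, misconfigured router) configurations:
  P(latency alert) = 0.02·0.597·0.777 + 0.35·0.597·0.223 + 0.76·0.403·0.777 + 0.84·0.403·0.223
        = 0.009277 + 0.046596 + 0.237980 + 0.075490 = 0.369343
Configurations with misconfigured router contribute 0.122086, so
  P(misconfigured router | latency alert) = 0.122086 / 0.369343 ≈ 0.3305

Pr[misconfigured router | latency alert] ≈ 0.3305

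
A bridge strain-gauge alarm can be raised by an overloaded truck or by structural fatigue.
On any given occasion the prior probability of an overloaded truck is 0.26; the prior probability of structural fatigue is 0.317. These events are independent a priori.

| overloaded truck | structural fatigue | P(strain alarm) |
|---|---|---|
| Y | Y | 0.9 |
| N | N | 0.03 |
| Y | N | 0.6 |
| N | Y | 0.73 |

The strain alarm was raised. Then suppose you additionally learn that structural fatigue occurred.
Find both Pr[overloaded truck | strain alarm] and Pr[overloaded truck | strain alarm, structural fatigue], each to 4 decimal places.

Enumerate the 4 (overloaded truck, structural fatigue) configurations and weight by the priors:
  P(strain alarm) = 0.03·0.74·0.683 + 0.73·0.74·0.317 + 0.6·0.26·0.683 + 0.9·0.26·0.317
        = 0.015163 + 0.171243 + 0.106548 + 0.074178 = 0.367132
The terms with overloaded truck present sum to 0.180726, so
  P(overloaded truck | strain alarm) = 0.180726 / 0.367132 ≈ 0.4923

With the extra evidence:
P(strain alarm | structural fatigue) = 0.73·0.74 + 0.9·0.26 = 0.540200 + 0.234000 = 0.774200
The overloaded truck-present share is 0.9·0.26 = 0.234000.
So P(overloaded truck | strain alarm, structural fatigue) = 0.234000/0.774200 ≈ 0.3022.

Pr[overloaded truck | strain alarm] ≈ 0.4923; Pr[overloaded truck | strain alarm, structural fatigue] ≈ 0.3022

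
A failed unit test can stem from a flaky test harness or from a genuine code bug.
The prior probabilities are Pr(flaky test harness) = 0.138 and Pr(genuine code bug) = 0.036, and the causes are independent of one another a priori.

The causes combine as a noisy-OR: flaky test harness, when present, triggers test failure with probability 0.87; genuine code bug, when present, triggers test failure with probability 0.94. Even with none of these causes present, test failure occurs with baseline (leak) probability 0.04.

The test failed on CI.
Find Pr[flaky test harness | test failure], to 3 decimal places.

Under noisy-OR, P(test failure | causes) = 1 − (1−0.04)·∏(1−qᵢ) over the active causes.
For the numerator, keep only flaky test harness=true terms: 0.116430 + 0.004931 = 0.121361
Denominator P(test failure): 0.04*0.862*0.964 + 0.9424*0.862*0.036 + 0.8752*0.138*0.964 + 0.992512*0.138*0.036 = 0.183845
Posterior = 0.121361 / 0.183845 ≈ 0.660

Pr[flaky test harness | test failure] ≈ 0.660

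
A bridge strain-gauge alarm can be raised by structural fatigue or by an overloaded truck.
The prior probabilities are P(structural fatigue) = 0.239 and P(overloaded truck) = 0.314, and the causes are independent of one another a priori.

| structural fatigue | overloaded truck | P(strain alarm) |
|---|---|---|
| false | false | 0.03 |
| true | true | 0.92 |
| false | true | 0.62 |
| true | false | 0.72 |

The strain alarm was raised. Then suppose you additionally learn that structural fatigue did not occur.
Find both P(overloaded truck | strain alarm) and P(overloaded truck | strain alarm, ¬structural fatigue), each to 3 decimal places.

Enumerate the 4 (structural fatigue, overloaded truck) configurations and weight by the priors:
  P(strain alarm) = 0.03*0.761*0.686 + 0.62*0.761*0.314 + 0.72*0.239*0.686 + 0.92*0.239*0.314
        = 0.015661 + 0.148151 + 0.118047 + 0.069042 = 0.350901
Configurations with overloaded truck contribute 0.217193, so
  P(overloaded truck | strain alarm) = 0.217193 / 0.350901 ≈ 0.619

Now condition on the additional information:
For the numerator, keep only overloaded truck=true terms: 0.62×0.314 = 0.194680
Denominator P(strain alarm | ¬structural fatigue): 0.03×0.686 + 0.62×0.314 = 0.215260
P(overloaded truck | strain alarm, ¬structural fatigue) = 0.194680/0.215260 ≈ 0.904

P(overloaded truck | strain alarm) ≈ 0.619; P(overloaded truck | strain alarm, ¬structural fatigue) ≈ 0.904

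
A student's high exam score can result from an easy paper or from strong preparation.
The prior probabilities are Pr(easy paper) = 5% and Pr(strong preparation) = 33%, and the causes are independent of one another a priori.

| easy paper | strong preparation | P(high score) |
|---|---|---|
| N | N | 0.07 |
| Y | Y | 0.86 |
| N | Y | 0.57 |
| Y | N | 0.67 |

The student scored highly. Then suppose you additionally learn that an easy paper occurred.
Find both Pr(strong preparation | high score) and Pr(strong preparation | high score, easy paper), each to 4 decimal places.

P(high score) = 0.07×0.95×0.67 + 0.57×0.95×0.33 + 0.67×0.05×0.67 + 0.86×0.05×0.33 = 0.044555 + 0.178695 + 0.022445 + 0.014190 = 0.259885
Of this, 0.192885 comes from 0.178695 + 0.014190 (the strong preparation=true cases).
P(strong preparation | high score) = 0.192885 / 0.259885 ≈ 0.7422

With the extra evidence:
P(high score | easy paper) = 0.67*0.67 + 0.86*0.33 = 0.448900 + 0.283800 = 0.732700
The strong preparation-present share is 0.86*0.33 = 0.283800.
P(strong preparation | high score, easy paper) = 0.283800 / 0.732700 ≈ 0.3873

Pr(strong preparation | high score) ≈ 0.7422; Pr(strong preparation | high score, easy paper) ≈ 0.3873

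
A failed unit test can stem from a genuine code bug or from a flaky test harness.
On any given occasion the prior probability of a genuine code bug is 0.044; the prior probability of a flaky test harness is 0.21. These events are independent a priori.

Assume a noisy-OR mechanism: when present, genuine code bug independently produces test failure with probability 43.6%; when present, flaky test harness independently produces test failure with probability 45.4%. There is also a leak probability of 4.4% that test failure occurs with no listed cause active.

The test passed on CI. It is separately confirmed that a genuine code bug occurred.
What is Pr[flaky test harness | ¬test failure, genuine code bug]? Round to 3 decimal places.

Pr[flaky test harness | ¬test failure, genuine code bug] ≈ 0.127

Under noisy-OR, P(test failure | causes) = 1 − (1−0.044)·∏(1−qᵢ) over the active causes.
Weight on flaky test harness=true, given the evidence: 0.294394*0.21 = 0.061823
Normalizer over all consistent configurations: 0.539184*0.79 + 0.294394*0.21 = 0.487778
Posterior = 0.061823 / 0.487778 ≈ 0.127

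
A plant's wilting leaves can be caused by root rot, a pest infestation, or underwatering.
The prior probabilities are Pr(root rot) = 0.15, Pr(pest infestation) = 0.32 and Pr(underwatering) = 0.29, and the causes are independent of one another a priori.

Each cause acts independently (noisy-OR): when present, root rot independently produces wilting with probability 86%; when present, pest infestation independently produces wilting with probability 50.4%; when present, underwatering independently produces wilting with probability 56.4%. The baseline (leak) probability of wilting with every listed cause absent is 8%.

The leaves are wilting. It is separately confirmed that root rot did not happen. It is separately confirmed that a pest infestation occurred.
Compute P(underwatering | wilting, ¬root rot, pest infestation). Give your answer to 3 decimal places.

P(underwatering | wilting, ¬root rot, pest infestation) ≈ 0.376

Under noisy-OR, P(wilting | causes) = 1 − (1−0.08)·∏(1−qᵢ) over the active causes.
Numerator (weight on configurations with underwatering): 0.801044×0.29 = 0.232303
The normalizing constant is 0.54368×0.71 + 0.801044×0.29 = 0.618316
Posterior = 0.232303 / 0.618316 ≈ 0.376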